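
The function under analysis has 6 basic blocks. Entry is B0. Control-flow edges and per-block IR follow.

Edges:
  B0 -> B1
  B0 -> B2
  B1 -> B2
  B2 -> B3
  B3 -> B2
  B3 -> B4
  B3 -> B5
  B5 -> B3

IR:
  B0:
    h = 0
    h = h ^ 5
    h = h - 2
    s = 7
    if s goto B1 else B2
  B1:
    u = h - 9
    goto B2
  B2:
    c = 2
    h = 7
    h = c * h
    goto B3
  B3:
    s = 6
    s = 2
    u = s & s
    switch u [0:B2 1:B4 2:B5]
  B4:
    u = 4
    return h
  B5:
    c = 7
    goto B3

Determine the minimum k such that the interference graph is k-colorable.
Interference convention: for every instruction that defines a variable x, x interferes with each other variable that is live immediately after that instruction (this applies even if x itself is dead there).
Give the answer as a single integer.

def/use:
  B0 def {h,s} use ∅
  B1 def {u} use {h}
  B2 def {c,h} use ∅
  B3 def {s,u} use ∅
  B4 def {u} use {h}
  B5 def {c} use ∅

Live sets:
  B0: in=∅ out={h}
  B1: in={h} out=∅
  B2: in=∅ out={h}
  B3: in={h} out={h}
  B4: in={h} out=∅
  B5: in={h} out={h}

Interfere edges:
  c↔{h}
  h↔{c,s,u}
  s↔{h}
  u↔{h}

Chromatic number:
  lower bound: {c,h} mutually conflict ⇒ χ ≥ 2
  assign c→c1 h→c0 s→c1 u→c1 — no edge inside a register ⇒ χ ≤ 2
  χ = 2

Answer: 2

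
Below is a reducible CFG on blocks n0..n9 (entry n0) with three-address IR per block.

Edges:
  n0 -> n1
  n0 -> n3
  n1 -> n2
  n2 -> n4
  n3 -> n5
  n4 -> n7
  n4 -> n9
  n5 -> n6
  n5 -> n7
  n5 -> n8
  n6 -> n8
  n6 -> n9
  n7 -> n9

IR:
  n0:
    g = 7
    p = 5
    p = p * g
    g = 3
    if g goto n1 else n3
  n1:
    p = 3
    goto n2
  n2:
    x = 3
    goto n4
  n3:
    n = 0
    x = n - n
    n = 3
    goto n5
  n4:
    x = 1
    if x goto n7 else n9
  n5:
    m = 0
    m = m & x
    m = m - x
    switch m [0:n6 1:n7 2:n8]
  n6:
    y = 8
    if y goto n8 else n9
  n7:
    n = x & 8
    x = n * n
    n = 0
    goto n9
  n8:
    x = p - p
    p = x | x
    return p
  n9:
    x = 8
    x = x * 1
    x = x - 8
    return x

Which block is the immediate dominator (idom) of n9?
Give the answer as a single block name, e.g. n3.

Answer: n0

Working:
idom tree: n1←n0 n2←n1 n3←n0 n4←n2 n5←n3 n6←n5 n7←n0 n8←n5 n9←n0
Dom∩ at merges:
  n7: preds {n4,n5}: {n0,n1,n2,n4} ∩ {n0,n3,n5} = {n0}; idom=n0
  n8: preds {n5,n6}: {n0,n3,n5} ∩ {n0,n3,n5,n6} = {n0,n3,n5}; idom=n5
  n9: preds {n4,n6,n7}: {n0,n1,n2,n4} ∩ {n0,n3,n5,n6} ∩ {n0,n7} = {n0}; idom=n0

idom(n9) = n0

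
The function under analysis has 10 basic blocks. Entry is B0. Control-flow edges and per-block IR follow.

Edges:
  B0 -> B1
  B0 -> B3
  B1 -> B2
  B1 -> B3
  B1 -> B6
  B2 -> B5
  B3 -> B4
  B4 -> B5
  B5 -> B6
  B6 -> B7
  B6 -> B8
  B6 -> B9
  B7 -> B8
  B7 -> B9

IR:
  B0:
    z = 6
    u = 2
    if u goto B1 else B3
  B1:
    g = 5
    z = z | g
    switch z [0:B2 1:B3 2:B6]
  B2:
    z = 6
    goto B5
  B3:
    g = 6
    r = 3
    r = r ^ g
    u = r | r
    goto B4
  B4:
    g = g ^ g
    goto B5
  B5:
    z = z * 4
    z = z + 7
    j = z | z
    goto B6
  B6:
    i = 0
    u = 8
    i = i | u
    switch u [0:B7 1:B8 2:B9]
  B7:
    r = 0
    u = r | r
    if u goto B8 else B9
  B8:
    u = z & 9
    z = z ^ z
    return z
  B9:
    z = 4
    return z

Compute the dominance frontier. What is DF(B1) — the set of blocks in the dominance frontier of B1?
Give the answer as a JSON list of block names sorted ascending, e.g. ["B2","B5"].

Answer: ["B3", "B5", "B6"]

Working:
idom tree: B1←B0 B2←B1 B3←B0 B4←B3 B5←B0 B6←B0 B7←B6 B8←B6 B9←B6
Dom at joins:
  B3: preds {B0,B1}: {B0} ∩ {B0,B1} = {B0}; idom=B0
  B5: preds {B2,B4}: {B0,B1,B2} ∩ {B0,B3,B4} = {B0}; idom=B0
  B6: preds {B1,B5}: {B0,B1} ∩ {B0,B5} = {B0}; idom=B0
  B8: preds {B6,B7}: {B0,B6} ∩ {B0,B6,B7} = {B0,B6}; idom=B6
  B9: preds {B6,B7}: {B0,B6} ∩ {B0,B6,B7} = {B0,B6}; idom=B6

DF derivation:
  B3←B0: walk · to B0
  B3←B1: walk B1 to B0
  B5←B2: walk B2→B1 to B0
  B5←B4: walk B4→B3 to B0
  B6←B1: walk B1 to B0
  B6←B5: walk B5 to B0
  B8←B6: walk · to B6
  B8←B7: walk B7 to B6
  B9←B6: walk · to B6
  B9←B7: walk B7 to B6
  DF(B0)=∅
  DF(B1)={B3,B5,B6}
  DF(B2)={B5}
  DF(B3)={B5}
  DF(B4)={B5}
  DF(B5)={B6}
  DF(B6)=∅
  DF(B7)={B8,B9}
  DF(B8)=∅
  DF(B9)=∅

DF(B1) = ["B3", "B5", "B6"]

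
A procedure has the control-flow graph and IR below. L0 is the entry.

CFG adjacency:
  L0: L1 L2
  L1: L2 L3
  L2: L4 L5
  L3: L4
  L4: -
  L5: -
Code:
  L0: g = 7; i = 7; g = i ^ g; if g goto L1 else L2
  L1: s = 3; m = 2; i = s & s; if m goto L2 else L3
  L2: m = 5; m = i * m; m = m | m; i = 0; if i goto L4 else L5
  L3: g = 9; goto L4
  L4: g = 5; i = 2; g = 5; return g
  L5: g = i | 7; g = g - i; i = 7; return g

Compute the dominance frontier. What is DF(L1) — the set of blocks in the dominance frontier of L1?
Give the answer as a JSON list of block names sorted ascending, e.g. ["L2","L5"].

Answer: ["L2", "L4"]

Working:
idom tree: L1←L0 L2←L0 L3←L1 L4←L0 L5←L2
Dom at joins:
  L2: preds {L0,L1}: {L0} ∩ {L0,L1} = {L0}; idom=L0
  L4: preds {L2,L3}: {L0,L2} ∩ {L0,L1,L3} = {L0}; idom=L0

DF derivation:
  L2←L0: walk · to L0
  L2←L1: walk L1 to L0
  L4←L2: walk L2 to L0
  L4←L3: walk L3→L1 to L0
  L0: DF=∅
  L1: DF={L2,L4}
  L2: DF={L4}
  L3: DF={L4}
  L4: DF=∅
  L5: DF=∅

DF(L1) = ["L2", "L4"]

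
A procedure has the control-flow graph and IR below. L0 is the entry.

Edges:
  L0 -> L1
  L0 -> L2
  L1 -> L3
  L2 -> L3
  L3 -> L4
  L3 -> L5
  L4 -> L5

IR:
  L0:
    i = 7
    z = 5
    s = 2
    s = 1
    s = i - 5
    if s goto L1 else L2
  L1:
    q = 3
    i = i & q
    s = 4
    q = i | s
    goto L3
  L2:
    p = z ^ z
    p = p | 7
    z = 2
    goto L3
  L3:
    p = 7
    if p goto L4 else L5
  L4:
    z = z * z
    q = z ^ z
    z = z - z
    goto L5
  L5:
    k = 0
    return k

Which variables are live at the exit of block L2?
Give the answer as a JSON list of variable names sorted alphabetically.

Answer: ["z"]

Working:
Per-block:
  L0: {i,s,z} / ∅
  L1: {i,q,s} / {i}
  L2: {p,z} / {z}
  L3: {p} / ∅
  L4: {q,z} / {z}
  L5: {k} / ∅

Backward fixpoint:
  live L0: ∅→{i,z}
  live L1: {i,z}→{z}
  live L2: {z}→{z}
  live L3: {z}→{z}
  live L4: {z}→∅
  live L5: ∅→∅

live-out(L2) = ["z"]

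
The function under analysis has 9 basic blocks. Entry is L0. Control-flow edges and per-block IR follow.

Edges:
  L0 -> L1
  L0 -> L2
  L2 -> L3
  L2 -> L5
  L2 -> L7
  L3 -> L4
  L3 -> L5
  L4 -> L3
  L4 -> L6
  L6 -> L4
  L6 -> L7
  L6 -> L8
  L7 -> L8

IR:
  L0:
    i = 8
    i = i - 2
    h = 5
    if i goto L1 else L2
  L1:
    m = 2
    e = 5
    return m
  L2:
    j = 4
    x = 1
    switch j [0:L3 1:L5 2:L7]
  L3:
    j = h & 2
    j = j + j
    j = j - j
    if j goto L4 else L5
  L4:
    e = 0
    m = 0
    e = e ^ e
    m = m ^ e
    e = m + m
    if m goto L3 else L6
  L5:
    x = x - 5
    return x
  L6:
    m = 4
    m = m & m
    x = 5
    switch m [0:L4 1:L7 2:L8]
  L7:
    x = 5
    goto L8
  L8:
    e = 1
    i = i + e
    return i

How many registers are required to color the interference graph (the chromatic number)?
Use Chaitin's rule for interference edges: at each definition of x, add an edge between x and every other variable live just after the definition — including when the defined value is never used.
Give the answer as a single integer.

Answer: 5

Analysis:
Block summaries:
  L0: def={h,i} ue=∅
  L1: def={e,m} ue=∅
  L2: def={j,x} ue=∅
  L3: def={j} ue={h}
  L4: def={e,m} ue=∅
  L5: def={x} ue={x}
  L6: def={m,x} ue=∅
  L7: def={x} ue=∅
  L8: def={e,i} ue={i}

Backward fixpoint:
  live L0: ∅→{h,i}
  live L1: ∅→∅
  live L2: {h,i}→{h,i,x}
  live L3: {h,i,x}→{h,i,x}
  live L4: {h,i,x}→{h,i,x}
  live L5: {x}→∅
  live L6: {h,i}→{h,i,x}
  live L7: {i}→{i}
  live L8: {i}→∅

Conflict graph:
  e — {h,i,m,x}
  h — {e,i,j,m,x}
  i — {e,h,j,m,x}
  j — {h,i,x}
  m — {e,h,i,x}
  x — {e,h,i,j,m}

Registers:
  clique {e,h,i,m,x} ⇒ need ≥ 5
  5-colouring: R0={h}  R1={i}  R2={x}  R3={e,j}  R4={m}
  χ = 5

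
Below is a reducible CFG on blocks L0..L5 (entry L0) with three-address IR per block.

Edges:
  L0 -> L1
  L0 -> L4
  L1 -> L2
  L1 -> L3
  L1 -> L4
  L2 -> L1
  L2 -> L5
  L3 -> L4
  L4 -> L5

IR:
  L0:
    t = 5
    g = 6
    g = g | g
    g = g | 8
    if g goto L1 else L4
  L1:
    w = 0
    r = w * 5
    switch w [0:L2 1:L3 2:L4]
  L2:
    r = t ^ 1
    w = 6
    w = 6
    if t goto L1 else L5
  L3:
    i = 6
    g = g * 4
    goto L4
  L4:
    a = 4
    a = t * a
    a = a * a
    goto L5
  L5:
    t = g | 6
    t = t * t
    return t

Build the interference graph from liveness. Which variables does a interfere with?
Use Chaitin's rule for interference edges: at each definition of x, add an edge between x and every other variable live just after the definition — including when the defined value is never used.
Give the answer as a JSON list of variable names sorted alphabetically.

Per-block:
  L0: def={g,t} ue=∅
  L1: def={r,w} ue=∅
  L2: def={r,w} ue={t}
  L3: def={g,i} ue={g}
  L4: def={a} ue={t}
  L5: def={t} ue={g}

Backward fixpoint:
  live L0: ∅→{g,t}
  live L1: {g,t}→{g,t}
  live L2: {g,t}→{g,t}
  live L3: {g,t}→{g,t}
  live L4: {g,t}→{g}
  live L5: {g}→∅

Conflict graph:
  a↔{g,t}
  g↔{a,i,r,t,w}
  i↔{g,t}
  r↔{g,t,w}
  t↔{a,g,i,r,w}
  w↔{g,r,t}

N(a) = ["g", "t"]

Answer: ["g", "t"]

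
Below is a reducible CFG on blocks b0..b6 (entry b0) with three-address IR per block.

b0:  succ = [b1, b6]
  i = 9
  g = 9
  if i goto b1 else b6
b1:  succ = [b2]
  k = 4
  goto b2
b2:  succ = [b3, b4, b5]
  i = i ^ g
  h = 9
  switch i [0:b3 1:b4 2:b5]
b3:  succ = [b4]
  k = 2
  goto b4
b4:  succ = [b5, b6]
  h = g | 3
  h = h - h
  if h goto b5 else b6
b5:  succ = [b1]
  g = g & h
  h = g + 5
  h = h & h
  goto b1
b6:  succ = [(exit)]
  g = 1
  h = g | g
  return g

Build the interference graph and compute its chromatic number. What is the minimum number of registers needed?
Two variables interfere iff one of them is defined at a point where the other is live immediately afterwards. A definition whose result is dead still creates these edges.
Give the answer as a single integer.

Block summaries:
  b0 def {g,i} use ∅
  b1 def {k} use ∅
  b2 def {h,i} use {g,i}
  b3 def {k} use ∅
  b4 def {h} use {g}
  b5 def {g,h} use {g,h}
  b6 def {g,h} use ∅

Backward fixpoint:
  b0 li=∅ lo={g,i}
  b1 li={g,i} lo={g,i}
  b2 li={g,i} lo={g,h,i}
  b3 li={g,i} lo={g,i}
  b4 li={g,i} lo={g,h,i}
  b5 li={g,h,i} lo={g,i}
  b6 li=∅ lo=∅

Interference:
  g↔{h,i,k}
  h↔{g,i}
  i↔{g,h,k}
  k↔{g,i}

Registers:
  clique {g,h,i} ⇒ need ≥ 3
  assign g→c0 h→c2 i→c1 k→c2 — no edge inside a register ⇒ χ ≤ 3
  χ = 3

Answer: 3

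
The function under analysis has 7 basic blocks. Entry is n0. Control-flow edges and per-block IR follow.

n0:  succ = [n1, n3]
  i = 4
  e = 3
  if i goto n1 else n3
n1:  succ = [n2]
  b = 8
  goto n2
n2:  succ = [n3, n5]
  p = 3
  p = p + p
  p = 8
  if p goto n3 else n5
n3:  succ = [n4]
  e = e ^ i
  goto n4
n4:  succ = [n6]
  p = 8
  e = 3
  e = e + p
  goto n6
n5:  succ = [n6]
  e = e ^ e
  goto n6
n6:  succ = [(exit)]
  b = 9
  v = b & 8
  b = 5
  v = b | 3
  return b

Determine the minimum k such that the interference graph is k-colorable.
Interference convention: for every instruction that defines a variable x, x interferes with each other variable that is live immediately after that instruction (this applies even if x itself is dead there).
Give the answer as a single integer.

Answer: 3

Derivation:
def/use:
  n0: def={e,i} ue=∅
  n1: def={b} ue=∅
  n2: def={p} ue=∅
  n3: def={e} ue={e,i}
  n4: def={e,p} ue=∅
  n5: def={e} ue={e}
  n6: def={b,v} ue=∅

Liveness:
  n0 li=∅ lo={e,i}
  n1 li={e,i} lo={e,i}
  n2 li={e,i} lo={e,i}
  n3 li={e,i} lo=∅
  n4 li=∅ lo=∅
  n5 li={e} lo=∅
  n6 li=∅ lo=∅

Interfere edges:
  b↔{e,i,v}
  e↔{b,i,p}
  i↔{b,e,p}
  p↔{e,i}
  v↔{b}

Chromatic number:
  clique {b,e,i} ⇒ need ≥ 3
  3-colouring: r0={b,p}  r1={e,v}  r2={i}
  χ = 3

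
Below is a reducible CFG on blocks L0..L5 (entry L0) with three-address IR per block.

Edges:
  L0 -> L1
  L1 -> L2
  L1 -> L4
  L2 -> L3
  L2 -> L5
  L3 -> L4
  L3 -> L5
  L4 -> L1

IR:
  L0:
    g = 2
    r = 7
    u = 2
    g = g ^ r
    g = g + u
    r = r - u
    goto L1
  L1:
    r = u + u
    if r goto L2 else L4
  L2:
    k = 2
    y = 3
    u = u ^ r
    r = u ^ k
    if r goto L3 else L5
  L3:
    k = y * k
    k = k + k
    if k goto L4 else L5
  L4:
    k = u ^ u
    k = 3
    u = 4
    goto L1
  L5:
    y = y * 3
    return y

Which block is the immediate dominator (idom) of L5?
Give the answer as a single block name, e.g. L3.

Answer: L2

Derivation:
idom tree: L1←L0 L2←L1 L3←L2 L4←L1 L5←L2
Join-block Dom:
  L1: preds {L0,L4}: {L0} ∩ {L0,L1,L4} = {L0}; idom=L0
  L4: preds {L1,L3}: {L0,L1} ∩ {L0,L1,L2,L3} = {L0,L1}; idom=L1
  L5: preds {L2,L3}: {L0,L1,L2} ∩ {L0,L1,L2,L3} = {L0,L1,L2}; idom=L2

idom(L5) = L2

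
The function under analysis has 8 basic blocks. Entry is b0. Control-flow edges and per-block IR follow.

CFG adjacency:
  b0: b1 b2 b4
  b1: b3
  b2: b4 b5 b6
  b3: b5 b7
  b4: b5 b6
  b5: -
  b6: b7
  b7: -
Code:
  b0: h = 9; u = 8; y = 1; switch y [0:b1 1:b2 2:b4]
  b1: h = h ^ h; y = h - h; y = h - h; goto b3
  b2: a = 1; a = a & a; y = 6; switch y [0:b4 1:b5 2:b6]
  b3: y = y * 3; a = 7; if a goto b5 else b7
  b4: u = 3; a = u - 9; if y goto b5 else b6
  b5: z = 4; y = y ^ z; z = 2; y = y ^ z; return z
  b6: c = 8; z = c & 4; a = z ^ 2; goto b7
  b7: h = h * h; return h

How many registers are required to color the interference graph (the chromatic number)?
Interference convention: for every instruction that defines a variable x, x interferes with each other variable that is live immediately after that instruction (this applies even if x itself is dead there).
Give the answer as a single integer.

Answer: 3

Derivation:
Per-block:
  b0: def={h,u,y} ue=∅
  b1: def={h,y} ue={h}
  b2: def={a,y} ue=∅
  b3: def={a,y} ue={y}
  b4: def={a,u} ue={y}
  b5: def={y,z} ue={y}
  b6: def={a,c,z} ue=∅
  b7: def={h} ue={h}

Live sets:
  b0 li=∅ lo={h,y}
  b1 li={h} lo={h,y}
  b2 li={h} lo={h,y}
  b3 li={h,y} lo={h,y}
  b4 li={h,y} lo={h,y}
  b5 li={y} lo=∅
  b6 li={h} lo={h}
  b7 li={h} lo=∅

Interference:
  a↔{h,y}
  c↔{h}
  h↔{a,c,u,y,z}
  u↔{h,y}
  y↔{a,h,u,z}
  z↔{h,y}

Registers:
  {a,h,y} pairwise interfere (3-clique) ⇒ χ ≥ 3
  3-colouring: r0={h}  r1={c,y}  r2={a,u,z}
  χ = 3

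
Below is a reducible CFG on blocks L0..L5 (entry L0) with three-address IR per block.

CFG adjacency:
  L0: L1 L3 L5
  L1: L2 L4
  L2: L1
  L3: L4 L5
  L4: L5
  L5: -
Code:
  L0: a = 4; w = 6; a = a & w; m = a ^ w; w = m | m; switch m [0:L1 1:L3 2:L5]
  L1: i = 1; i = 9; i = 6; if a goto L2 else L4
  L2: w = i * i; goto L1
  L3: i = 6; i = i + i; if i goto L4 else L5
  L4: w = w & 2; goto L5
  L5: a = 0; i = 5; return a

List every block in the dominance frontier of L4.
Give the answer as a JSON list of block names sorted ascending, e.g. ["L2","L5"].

idom tree: L1←L0 L2←L1 L3←L0 L4←L0 L5←L0
Dom∩ at merges:
  L1: preds {L0,L2}: {L0} ∩ {L0,L1,L2} = {L0}; idom=L0
  L4: preds {L1,L3}: {L0,L1} ∩ {L0,L3} = {L0}; idom=L0
  L5: preds {L0,L3,L4}: {L0} ∩ {L0,L3} ∩ {L0,L4} = {L0}; idom=L0

DF walk-up:
  L1←L0: walk · to L0
  L1←L2: walk L2→L1 to L0
  L4←L1: walk L1 to L0
  L4←L3: walk L3 to L0
  L5←L0: walk · to L0
  L5←L3: walk L3 to L0
  L5←L4: walk L4 to L0
  L0 → ∅
  L1 → {L1,L4}
  L2 → {L1}
  L3 → {L4,L5}
  L4 → {L5}
  L5 → ∅

DF(L4) = ["L5"]

Answer: ["L5"]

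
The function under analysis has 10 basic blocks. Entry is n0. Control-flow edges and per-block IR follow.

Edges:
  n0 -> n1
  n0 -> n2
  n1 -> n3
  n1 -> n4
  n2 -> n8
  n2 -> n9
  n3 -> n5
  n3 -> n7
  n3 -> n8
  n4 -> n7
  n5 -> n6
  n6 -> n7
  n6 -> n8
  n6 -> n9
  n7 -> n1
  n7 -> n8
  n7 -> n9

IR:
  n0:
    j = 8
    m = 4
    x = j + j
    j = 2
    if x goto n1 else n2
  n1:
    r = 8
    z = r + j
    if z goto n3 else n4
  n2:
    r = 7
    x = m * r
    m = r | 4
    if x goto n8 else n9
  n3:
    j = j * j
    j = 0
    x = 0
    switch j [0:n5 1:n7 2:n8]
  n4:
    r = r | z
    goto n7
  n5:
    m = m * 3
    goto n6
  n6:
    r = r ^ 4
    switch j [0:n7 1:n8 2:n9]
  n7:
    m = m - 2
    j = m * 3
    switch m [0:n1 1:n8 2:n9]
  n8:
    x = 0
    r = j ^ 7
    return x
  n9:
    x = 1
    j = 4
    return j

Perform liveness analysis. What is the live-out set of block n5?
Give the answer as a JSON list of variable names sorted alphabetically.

def/use:
  n0: {j,m,x} / ∅
  n1: {r,z} / {j}
  n2: {m,r,x} / {m}
  n3: {j,x} / {j}
  n4: {r} / {r,z}
  n5: {m} / {m}
  n6: {r} / {j,r}
  n7: {j,m} / {m}
  n8: {r,x} / {j}
  n9: {j,x} / ∅

Backward fixpoint:
  n0: in=∅ out={j,m}
  n1: in={j,m} out={j,m,r,z}
  n2: in={j,m} out={j}
  n3: in={j,m,r} out={j,m,r}
  n4: in={m,r,z} out={m}
  n5: in={j,m,r} out={j,m,r}
  n6: in={j,m,r} out={j,m}
  n7: in={m} out={j,m}
  n8: in={j} out=∅
  n9: in=∅ out=∅

live-out(n5) = ["j", "m", "r"]

Answer: ["j", "m", "r"]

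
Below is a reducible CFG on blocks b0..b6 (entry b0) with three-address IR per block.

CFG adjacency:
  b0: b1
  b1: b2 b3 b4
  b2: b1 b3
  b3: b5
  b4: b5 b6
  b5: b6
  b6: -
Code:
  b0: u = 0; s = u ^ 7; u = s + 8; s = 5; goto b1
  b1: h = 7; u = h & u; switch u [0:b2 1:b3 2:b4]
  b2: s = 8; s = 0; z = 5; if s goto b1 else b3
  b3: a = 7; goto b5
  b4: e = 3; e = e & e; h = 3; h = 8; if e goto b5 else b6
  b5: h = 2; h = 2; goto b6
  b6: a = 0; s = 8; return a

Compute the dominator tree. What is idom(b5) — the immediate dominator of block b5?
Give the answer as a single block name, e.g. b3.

Answer: b1

Analysis:
idom tree: b1←b0 b2←b1 b3←b1 b4←b1 b5←b1 b6←b1
Dom∩ at merges:
  b1: preds {b0,b2}: {b0} ∩ {b0,b1,b2} = {b0}; idom=b0
  b3: preds {b1,b2}: {b0,b1} ∩ {b0,b1,b2} = {b0,b1}; idom=b1
  b5: preds {b3,b4}: {b0,b1,b3} ∩ {b0,b1,b4} = {b0,b1}; idom=b1
  b6: preds {b4,b5}: {b0,b1,b4} ∩ {b0,b1,b5} = {b0,b1}; idom=b1

idom(b5) = b1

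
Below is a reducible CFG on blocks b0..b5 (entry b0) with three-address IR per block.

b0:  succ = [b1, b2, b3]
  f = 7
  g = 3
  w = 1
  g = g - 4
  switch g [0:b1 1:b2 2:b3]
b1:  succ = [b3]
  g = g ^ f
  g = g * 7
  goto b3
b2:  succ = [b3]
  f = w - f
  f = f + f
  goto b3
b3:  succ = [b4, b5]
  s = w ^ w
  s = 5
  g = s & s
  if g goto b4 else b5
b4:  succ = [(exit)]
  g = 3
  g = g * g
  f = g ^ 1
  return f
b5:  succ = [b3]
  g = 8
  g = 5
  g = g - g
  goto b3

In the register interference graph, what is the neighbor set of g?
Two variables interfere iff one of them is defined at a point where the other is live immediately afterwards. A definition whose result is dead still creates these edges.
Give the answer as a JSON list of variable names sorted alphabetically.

Block summaries:
  b0 def {f,g,w} use ∅
  b1 def {g} use {f,g}
  b2 def {f} use {f,w}
  b3 def {g,s} use {w}
  b4 def {f,g} use ∅
  b5 def {g} use ∅

Liveness:
  live b0: ∅→{f,g,w}
  live b1: {f,g,w}→{w}
  live b2: {f,w}→{w}
  live b3: {w}→{w}
  live b4: ∅→∅
  live b5: {w}→{w}

Interfere edges:
  f↔{g,w}
  g↔{f,w}
  s↔{w}
  w↔{f,g,s}

N(g) = ["f", "w"]

Answer: ["f", "w"]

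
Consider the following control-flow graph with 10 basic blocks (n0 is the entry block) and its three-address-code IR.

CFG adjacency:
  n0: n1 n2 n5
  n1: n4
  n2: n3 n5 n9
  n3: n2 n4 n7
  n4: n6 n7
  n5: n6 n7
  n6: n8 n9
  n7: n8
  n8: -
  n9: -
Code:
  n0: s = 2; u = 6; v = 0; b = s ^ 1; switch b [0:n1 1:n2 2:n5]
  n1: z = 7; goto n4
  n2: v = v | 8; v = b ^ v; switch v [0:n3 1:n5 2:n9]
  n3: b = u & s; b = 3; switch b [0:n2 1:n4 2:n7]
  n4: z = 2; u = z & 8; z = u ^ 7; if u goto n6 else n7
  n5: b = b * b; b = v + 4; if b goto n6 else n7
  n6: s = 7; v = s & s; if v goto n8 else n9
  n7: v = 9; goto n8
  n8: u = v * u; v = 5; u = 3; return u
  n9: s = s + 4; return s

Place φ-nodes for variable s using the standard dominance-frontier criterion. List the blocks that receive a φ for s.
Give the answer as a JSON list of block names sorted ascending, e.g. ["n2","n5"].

Answer: ["n8", "n9"]

Analysis:
idom tree: n1←n0 n2←n0 n3←n2 n4←n0 n5←n0 n6←n0 n7←n0 n8←n0 n9←n0
Dom at joins:
  n2: preds {n0,n3}: {n0} ∩ {n0,n2,n3} = {n0}; idom=n0
  n4: preds {n1,n3}: {n0,n1} ∩ {n0,n2,n3} = {n0}; idom=n0
  n5: preds {n0,n2}: {n0} ∩ {n0,n2} = {n0}; idom=n0
  n6: preds {n4,n5}: {n0,n4} ∩ {n0,n5} = {n0}; idom=n0
  n7: preds {n3,n4,n5}: {n0,n2,n3} ∩ {n0,n4} ∩ {n0,n5} = {n0}; idom=n0
  n8: preds {n6,n7}: {n0,n6} ∩ {n0,n7} = {n0}; idom=n0
  n9: preds {n2,n6}: {n0,n2} ∩ {n0,n6} = {n0}; idom=n0

DF derivation:
  join n2 pred n0: · stop@n0
  join n2 pred n3: n3→n2 stop@n0
  join n4 pred n1: n1 stop@n0
  join n4 pred n3: n3→n2 stop@n0
  join n5 pred n0: · stop@n0
  join n5 pred n2: n2 stop@n0
  join n6 pred n4: n4 stop@n0
  join n6 pred n5: n5 stop@n0
  join n7 pred n3: n3→n2 stop@n0
  join n7 pred n4: n4 stop@n0
  join n7 pred n5: n5 stop@n0
  join n8 pred n6: n6 stop@n0
  join n8 pred n7: n7 stop@n0
  join n9 pred n2: n2 stop@n0
  join n9 pred n6: n6 stop@n0
  n0: DF=∅
  n1: DF={n4}
  n2: DF={n2,n4,n5,n7,n9}
  n3: DF={n2,n4,n7}
  n4: DF={n6,n7}
  n5: DF={n6,n7}
  n6: DF={n8,n9}
  n7: DF={n8}
  n8: DF=∅
  n9: DF=∅

φ for s: defs {n0,n6,n9}
  DF⁺ = {n8,n9}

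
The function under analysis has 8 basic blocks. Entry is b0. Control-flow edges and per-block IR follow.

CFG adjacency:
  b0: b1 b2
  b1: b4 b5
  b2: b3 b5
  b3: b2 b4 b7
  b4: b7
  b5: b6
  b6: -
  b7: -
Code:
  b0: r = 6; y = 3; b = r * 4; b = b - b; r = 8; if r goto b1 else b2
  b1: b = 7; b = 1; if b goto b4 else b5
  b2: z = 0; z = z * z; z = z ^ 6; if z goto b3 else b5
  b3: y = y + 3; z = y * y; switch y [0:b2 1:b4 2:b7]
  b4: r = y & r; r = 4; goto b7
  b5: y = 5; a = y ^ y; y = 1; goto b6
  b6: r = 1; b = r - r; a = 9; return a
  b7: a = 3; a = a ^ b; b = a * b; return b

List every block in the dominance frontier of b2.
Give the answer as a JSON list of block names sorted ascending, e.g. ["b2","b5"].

idom tree: b1←b0 b2←b0 b3←b2 b4←b0 b5←b0 b6←b5 b7←b0
Join-block Dom:
  b2: preds {b0,b3}: {b0} ∩ {b0,b2,b3} = {b0}; idom=b0
  b4: preds {b1,b3}: {b0,b1} ∩ {b0,b2,b3} = {b0}; idom=b0
  b5: preds {b1,b2}: {b0,b1} ∩ {b0,b2} = {b0}; idom=b0
  b7: preds {b3,b4}: {b0,b2,b3} ∩ {b0,b4} = {b0}; idom=b0

DF walk-up:
  join b2 pred b0: · stop@b0
  join b2 pred b3: b3→b2 stop@b0
  join b4 pred b1: b1 stop@b0
  join b4 pred b3: b3→b2 stop@b0
  join b5 pred b1: b1 stop@b0
  join b5 pred b2: b2 stop@b0
  join b7 pred b3: b3→b2 stop@b0
  join b7 pred b4: b4 stop@b0
  b0: DF=∅
  b1: DF={b4,b5}
  b2: DF={b2,b4,b5,b7}
  b3: DF={b2,b4,b7}
  b4: DF={b7}
  b5: DF=∅
  b6: DF=∅
  b7: DF=∅

DF(b2) = ["b2", "b4", "b5", "b7"]

Answer: ["b2", "b4", "b5", "b7"]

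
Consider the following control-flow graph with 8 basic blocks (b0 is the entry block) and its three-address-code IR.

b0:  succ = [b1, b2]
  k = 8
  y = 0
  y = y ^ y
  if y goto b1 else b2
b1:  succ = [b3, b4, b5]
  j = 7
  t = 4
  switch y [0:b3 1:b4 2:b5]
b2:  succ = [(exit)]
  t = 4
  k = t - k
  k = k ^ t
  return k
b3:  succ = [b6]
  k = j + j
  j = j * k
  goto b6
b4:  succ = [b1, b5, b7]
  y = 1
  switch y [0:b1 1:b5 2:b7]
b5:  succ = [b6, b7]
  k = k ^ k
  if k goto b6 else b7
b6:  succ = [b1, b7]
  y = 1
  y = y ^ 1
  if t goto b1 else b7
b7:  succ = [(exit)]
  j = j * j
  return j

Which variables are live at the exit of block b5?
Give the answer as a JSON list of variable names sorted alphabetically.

Answer: ["j", "k", "t"]

Derivation:
def/use:
  b0 def {k,y} use ∅
  b1 def {j,t} use {y}
  b2 def {k,t} use {k}
  b3 def {j,k} use {j}
  b4 def {y} use ∅
  b5 def {k} use {k}
  b6 def {y} use {t}
  b7 def {j} use {j}

Live sets:
  b0 li=∅ lo={k,y}
  b1 li={k,y} lo={j,k,t}
  b2 li={k} lo=∅
  b3 li={j,t} lo={j,k,t}
  b4 li={j,k,t} lo={j,k,t,y}
  b5 li={j,k,t} lo={j,k,t}
  b6 li={j,k,t} lo={j,k,y}
  b7 li={j} lo=∅

live-out(b5) = ["j", "k", "t"]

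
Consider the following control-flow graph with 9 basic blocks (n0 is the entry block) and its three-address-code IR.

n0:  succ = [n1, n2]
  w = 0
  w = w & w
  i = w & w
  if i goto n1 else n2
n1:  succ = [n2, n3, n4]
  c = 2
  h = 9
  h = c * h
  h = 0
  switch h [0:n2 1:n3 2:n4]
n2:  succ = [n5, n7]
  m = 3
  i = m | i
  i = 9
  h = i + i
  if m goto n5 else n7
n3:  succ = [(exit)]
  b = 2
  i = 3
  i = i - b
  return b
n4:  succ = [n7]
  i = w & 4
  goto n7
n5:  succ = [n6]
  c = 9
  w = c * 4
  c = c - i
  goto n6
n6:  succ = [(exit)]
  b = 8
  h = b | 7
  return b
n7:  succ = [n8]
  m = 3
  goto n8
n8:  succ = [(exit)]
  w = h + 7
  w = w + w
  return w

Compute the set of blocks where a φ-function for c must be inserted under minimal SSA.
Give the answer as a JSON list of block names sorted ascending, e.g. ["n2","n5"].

idom tree: n1←n0 n2←n0 n3←n1 n4←n1 n5←n2 n6←n5 n7←n0 n8←n7
Dom∩ at merges:
  n2: preds {n0,n1}: {n0} ∩ {n0,n1} = {n0}; idom=n0
  n7: preds {n2,n4}: {n0,n2} ∩ {n0,n1,n4} = {n0}; idom=n0

Frontier:
  join n2 pred n0: · stop@n0
  join n2 pred n1: n1 stop@n0
  join n7 pred n2: n2 stop@n0
  join n7 pred n4: n4→n1 stop@n0
  n0: DF=∅
  n1: DF={n2,n7}
  n2: DF={n7}
  n3: DF=∅
  n4: DF={n7}
  n5: DF=∅
  n6: DF=∅
  n7: DF=∅
  n8: DF=∅

φ for c: defs {n1,n5}
  DF⁺ = {n2,n7}

Answer: ["n2", "n7"]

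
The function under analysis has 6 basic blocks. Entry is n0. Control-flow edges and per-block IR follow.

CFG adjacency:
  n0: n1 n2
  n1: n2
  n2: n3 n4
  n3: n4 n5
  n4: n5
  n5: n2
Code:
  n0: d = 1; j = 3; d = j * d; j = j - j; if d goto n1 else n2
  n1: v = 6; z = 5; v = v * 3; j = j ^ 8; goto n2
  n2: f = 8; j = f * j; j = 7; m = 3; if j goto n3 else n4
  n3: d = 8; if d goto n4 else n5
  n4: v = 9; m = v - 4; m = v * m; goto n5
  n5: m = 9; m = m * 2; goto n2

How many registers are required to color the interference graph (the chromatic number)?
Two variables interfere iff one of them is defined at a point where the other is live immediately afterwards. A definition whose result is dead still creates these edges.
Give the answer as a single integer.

Block summaries:
  n0: def={d,j} ue=∅
  n1: def={j,v,z} ue={j}
  n2: def={f,j,m} ue={j}
  n3: def={d} ue=∅
  n4: def={m,v} ue=∅
  n5: def={m} ue=∅

Backward fixpoint:
  live n0: ∅→{j}
  live n1: {j}→{j}
  live n2: {j}→{j}
  live n3: {j}→{j}
  live n4: {j}→{j}
  live n5: {j}→{j}

Interference:
  d — {j}
  f — {j}
  j — {d,f,m,v,z}
  m — {j,v}
  v — {j,m,z}
  z — {j,v}

Chromatic number:
  lower bound: {j,m,v} mutually conflict ⇒ χ ≥ 3
  assign d→r1 f→r1 j→r0 m→r2 v→r1 z→r2 — no edge inside a register ⇒ χ ≤ 3
  χ = 3

Answer: 3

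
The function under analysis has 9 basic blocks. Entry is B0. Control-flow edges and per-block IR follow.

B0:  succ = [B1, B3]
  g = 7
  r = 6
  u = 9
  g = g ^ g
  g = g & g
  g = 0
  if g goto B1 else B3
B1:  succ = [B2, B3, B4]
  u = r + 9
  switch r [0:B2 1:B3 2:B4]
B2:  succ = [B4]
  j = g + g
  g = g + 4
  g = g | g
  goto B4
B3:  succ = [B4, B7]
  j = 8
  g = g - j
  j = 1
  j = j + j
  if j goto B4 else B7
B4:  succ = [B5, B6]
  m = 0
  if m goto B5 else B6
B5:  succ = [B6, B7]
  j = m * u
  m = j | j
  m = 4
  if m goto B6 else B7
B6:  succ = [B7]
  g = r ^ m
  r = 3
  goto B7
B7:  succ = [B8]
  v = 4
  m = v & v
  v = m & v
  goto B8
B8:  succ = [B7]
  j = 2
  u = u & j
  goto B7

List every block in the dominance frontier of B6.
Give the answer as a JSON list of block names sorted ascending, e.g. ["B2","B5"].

idom tree: B1←B0 B2←B1 B3←B0 B4←B0 B5←B4 B6←B4 B7←B0 B8←B7
Dom at joins:
  B3: preds {B0,B1}: {B0} ∩ {B0,B1} = {B0}; idom=B0
  B4: preds {B1,B2,B3}: {B0,B1} ∩ {B0,B1,B2} ∩ {B0,B3} = {B0}; idom=B0
  B6: preds {B4,B5}: {B0,B4} ∩ {B0,B4,B5} = {B0,B4}; idom=B4
  B7: preds {B3,B5,B6,B8}: {B0,B3} ∩ {B0,B4,B5} ∩ {B0,B4,B6} ∩ {B0,B7,B8} = {B0}; idom=B0

DF walk-up:
  join B3 pred B0: · stop@B0
  join B3 pred B1: B1 stop@B0
  join B4 pred B1: B1 stop@B0
  join B4 pred B2: B2→B1 stop@B0
  join B4 pred B3: B3 stop@B0
  join B6 pred B4: · stop@B4
  join B6 pred B5: B5 stop@B4
  join B7 pred B3: B3 stop@B0
  join B7 pred B5: B5→B4 stop@B0
  join B7 pred B6: B6→B4 stop@B0
  join B7 pred B8: B8→B7 stop@B0
  DF(B0)=∅
  DF(B1)={B3,B4}
  DF(B2)={B4}
  DF(B3)={B4,B7}
  DF(B4)={B7}
  DF(B5)={B6,B7}
  DF(B6)={B7}
  DF(B7)={B7}
  DF(B8)={B7}

DF(B6) = ["B7"]

Answer: ["B7"]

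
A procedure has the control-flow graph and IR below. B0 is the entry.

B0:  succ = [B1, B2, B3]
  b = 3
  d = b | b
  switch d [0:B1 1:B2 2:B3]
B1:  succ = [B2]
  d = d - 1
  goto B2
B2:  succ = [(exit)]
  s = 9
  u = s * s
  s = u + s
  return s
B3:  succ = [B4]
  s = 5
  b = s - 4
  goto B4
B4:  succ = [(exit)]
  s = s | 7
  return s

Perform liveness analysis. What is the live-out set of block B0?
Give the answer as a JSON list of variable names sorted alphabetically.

Answer: ["d"]

Derivation:
Block summaries:
  B0 def {b,d} use ∅
  B1 def {d} use {d}
  B2 def {s,u} use ∅
  B3 def {b,s} use ∅
  B4 def {s} use {s}

Live sets:
  B0 li=∅ lo={d}
  B1 li={d} lo=∅
  B2 li=∅ lo=∅
  B3 li=∅ lo={s}
  B4 li={s} lo=∅

live-out(B0) = ["d"]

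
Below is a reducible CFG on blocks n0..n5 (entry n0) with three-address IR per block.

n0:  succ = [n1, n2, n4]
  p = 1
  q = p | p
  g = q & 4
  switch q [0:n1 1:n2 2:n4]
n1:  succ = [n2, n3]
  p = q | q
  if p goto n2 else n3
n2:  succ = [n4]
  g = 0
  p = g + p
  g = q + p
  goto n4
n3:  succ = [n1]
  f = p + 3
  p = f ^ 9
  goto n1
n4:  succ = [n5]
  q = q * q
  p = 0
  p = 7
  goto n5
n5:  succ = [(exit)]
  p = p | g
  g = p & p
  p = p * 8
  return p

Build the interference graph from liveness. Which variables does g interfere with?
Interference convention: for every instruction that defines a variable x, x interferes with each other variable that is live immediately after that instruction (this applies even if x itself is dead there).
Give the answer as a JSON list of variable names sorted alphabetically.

Answer: ["p", "q"]

Working:
def/use:
  n0 def {g,p,q} use ∅
  n1 def {p} use {q}
  n2 def {g,p} use {p,q}
  n3 def {f,p} use {p}
  n4 def {p,q} use {q}
  n5 def {g,p} use {g,p}

Live sets:
  live n0: ∅→{g,p,q}
  live n1: {q}→{p,q}
  live n2: {p,q}→{g,q}
  live n3: {p,q}→{q}
  live n4: {g,q}→{g,p}
  live n5: {g,p}→∅

Interfere edges:
  f↔{q}
  g↔{p,q}
  p↔{g,q}
  q↔{f,g,p}

N(g) = ["p", "q"]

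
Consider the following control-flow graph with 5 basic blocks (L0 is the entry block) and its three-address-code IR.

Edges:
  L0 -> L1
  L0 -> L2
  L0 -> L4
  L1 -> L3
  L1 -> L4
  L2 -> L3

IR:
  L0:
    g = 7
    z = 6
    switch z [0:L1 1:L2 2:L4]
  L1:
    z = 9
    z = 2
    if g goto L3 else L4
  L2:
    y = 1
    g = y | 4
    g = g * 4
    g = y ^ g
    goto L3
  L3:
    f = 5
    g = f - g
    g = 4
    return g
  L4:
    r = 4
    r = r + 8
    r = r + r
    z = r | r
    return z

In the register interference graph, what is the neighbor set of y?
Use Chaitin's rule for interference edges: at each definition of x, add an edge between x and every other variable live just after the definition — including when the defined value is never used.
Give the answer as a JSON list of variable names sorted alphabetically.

Per-block:
  L0 def {g,z} use ∅
  L1 def {z} use {g}
  L2 def {g,y} use ∅
  L3 def {f,g} use {g}
  L4 def {r,z} use ∅

Liveness:
  L0 li=∅ lo={g}
  L1 li={g} lo={g}
  L2 li=∅ lo={g}
  L3 li={g} lo=∅
  L4 li=∅ lo=∅

Interfere edges:
  f: {g}
  g: {f,y,z}
  r: ∅
  y: {g}
  z: {g}

N(y) = ["g"]

Answer: ["g"]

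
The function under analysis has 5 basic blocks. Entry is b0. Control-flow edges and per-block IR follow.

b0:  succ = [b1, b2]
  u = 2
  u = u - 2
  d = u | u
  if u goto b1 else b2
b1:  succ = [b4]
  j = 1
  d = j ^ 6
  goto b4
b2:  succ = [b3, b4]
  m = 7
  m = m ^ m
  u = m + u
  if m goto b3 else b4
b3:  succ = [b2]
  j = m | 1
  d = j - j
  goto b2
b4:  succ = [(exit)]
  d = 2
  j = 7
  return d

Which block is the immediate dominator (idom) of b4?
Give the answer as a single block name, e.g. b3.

Answer: b0

Working:
idom tree: b1←b0 b2←b0 b3←b2 b4←b0
Join-block Dom:
  b2: preds {b0,b3}: {b0} ∩ {b0,b2,b3} = {b0}; idom=b0
  b4: preds {b1,b2}: {b0,b1} ∩ {b0,b2} = {b0}; idom=b0

idom(b4) = b0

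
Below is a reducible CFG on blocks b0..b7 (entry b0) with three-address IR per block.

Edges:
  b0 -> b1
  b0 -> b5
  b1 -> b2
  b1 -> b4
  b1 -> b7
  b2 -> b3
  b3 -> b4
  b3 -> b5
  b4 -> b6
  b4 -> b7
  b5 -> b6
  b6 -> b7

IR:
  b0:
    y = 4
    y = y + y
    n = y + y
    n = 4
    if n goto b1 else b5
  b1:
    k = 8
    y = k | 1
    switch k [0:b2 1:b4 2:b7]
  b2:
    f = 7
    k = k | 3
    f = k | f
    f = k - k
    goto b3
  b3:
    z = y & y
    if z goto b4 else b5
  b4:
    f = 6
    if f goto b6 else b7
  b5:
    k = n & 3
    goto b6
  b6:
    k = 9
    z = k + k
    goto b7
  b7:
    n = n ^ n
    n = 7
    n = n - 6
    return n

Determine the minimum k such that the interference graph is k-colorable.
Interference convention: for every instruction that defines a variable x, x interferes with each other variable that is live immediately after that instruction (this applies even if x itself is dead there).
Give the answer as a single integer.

Answer: 4

Working:
def/use:
  b0: {n,y} / ∅
  b1: {k,y} / ∅
  b2: {f,k} / {k}
  b3: {z} / {y}
  b4: {f} / ∅
  b5: {k} / {n}
  b6: {k,z} / ∅
  b7: {n} / {n}

Live sets:
  b0: in=∅ out={n}
  b1: in={n} out={k,n,y}
  b2: in={k,n,y} out={n,y}
  b3: in={n,y} out={n}
  b4: in={n} out={n}
  b5: in={n} out={n}
  b6: in={n} out={n}
  b7: in={n} out=∅

Conflict graph:
  f: {k,n,y}
  k: {f,n,y}
  n: {f,k,y,z}
  y: {f,k,n}
  z: {n}

Registers:
  {f,k,n,y} pairwise interfere (4-clique) ⇒ χ ≥ 4
  assign f→R1 k→R2 n→R0 y→R3 z→R1 — no edge inside a register ⇒ χ ≤ 4
  χ = 4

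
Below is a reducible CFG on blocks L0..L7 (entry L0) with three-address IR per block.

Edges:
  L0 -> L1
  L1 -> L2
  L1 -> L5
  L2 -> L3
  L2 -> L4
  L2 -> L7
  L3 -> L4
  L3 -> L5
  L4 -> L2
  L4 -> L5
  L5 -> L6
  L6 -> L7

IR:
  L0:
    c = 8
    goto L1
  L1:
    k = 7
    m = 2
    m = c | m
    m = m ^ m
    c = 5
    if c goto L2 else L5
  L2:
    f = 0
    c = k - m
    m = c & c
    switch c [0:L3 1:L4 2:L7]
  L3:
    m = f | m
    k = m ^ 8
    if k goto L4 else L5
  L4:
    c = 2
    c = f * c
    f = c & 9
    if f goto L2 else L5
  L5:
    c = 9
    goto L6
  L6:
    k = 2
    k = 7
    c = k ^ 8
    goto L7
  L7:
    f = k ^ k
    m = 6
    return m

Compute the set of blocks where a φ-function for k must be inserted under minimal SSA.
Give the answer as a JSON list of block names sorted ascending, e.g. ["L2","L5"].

idom tree: L1←L0 L2←L1 L3←L2 L4←L2 L5←L1 L6←L5 L7←L1
Dom at joins:
  L2: preds {L1,L4}: {L0,L1} ∩ {L0,L1,L2,L4} = {L0,L1}; idom=L1
  L4: preds {L2,L3}: {L0,L1,L2} ∩ {L0,L1,L2,L3} = {L0,L1,L2}; idom=L2
  L5: preds {L1,L3,L4}: {L0,L1} ∩ {L0,L1,L2,L3} ∩ {L0,L1,L2,L4} = {L0,L1}; idom=L1
  L7: preds {L2,L6}: {L0,L1,L2} ∩ {L0,L1,L5,L6} = {L0,L1}; idom=L1

Frontier:
  join L2 pred L1: · stop@L1
  join L2 pred L4: L4→L2 stop@L1
  join L4 pred L2: · stop@L2
  join L4 pred L3: L3 stop@L2
  join L5 pred L1: · stop@L1
  join L5 pred L3: L3→L2 stop@L1
  join L5 pred L4: L4→L2 stop@L1
  join L7 pred L2: L2 stop@L1
  join L7 pred L6: L6→L5 stop@L1
  L0 → ∅
  L1 → ∅
  L2 → {L2,L5,L7}
  L3 → {L4,L5}
  L4 → {L2,L5}
  L5 → {L7}
  L6 → {L7}
  L7 → ∅

φ for k: defs {L1,L3,L6}
  DF⁺ = {L2,L4,L5,L7}

Answer: ["L2", "L4", "L5", "L7"]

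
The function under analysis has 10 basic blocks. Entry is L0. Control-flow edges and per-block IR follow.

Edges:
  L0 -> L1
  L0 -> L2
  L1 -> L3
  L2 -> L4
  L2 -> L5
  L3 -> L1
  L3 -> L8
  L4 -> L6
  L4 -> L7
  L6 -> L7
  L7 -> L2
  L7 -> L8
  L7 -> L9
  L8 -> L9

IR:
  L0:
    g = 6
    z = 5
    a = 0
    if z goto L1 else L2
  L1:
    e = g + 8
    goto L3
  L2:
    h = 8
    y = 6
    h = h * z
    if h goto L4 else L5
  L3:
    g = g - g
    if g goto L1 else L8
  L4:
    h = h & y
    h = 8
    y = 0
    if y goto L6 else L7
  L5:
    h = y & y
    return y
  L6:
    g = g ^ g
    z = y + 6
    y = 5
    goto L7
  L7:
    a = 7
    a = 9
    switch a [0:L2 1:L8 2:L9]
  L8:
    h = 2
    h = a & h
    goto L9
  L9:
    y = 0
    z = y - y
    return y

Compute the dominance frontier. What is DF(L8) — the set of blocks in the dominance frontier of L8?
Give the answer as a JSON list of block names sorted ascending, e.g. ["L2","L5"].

Answer: ["L9"]

Analysis:
idom tree: L1←L0 L2←L0 L3←L1 L4←L2 L5←L2 L6←L4 L7←L4 L8←L0 L9←L0
Join-block Dom:
  L1: preds {L0,L3}: {L0} ∩ {L0,L1,L3} = {L0}; idom=L0
  L2: preds {L0,L7}: {L0} ∩ {L0,L2,L4,L7} = {L0}; idom=L0
  L7: preds {L4,L6}: {L0,L2,L4} ∩ {L0,L2,L4,L6} = {L0,L2,L4}; idom=L4
  L8: preds {L3,L7}: {L0,L1,L3} ∩ {L0,L2,L4,L7} = {L0}; idom=L0
  L9: preds {L7,L8}: {L0,L2,L4,L7} ∩ {L0,L8} = {L0}; idom=L0

Frontier:
  L1←L0: walk · to L0
  L1←L3: walk L3→L1 to L0
  L2←L0: walk · to L0
  L2←L7: walk L7→L4→L2 to L0
  L7←L4: walk · to L4
  L7←L6: walk L6 to L4
  L8←L3: walk L3→L1 to L0
  L8←L7: walk L7→L4→L2 to L0
  L9←L7: walk L7→L4→L2 to L0
  L9←L8: walk L8 to L0
  DF(L0)=∅
  DF(L1)={L1,L8}
  DF(L2)={L2,L8,L9}
  DF(L3)={L1,L8}
  DF(L4)={L2,L8,L9}
  DF(L5)=∅
  DF(L6)={L7}
  DF(L7)={L2,L8,L9}
  DF(L8)={L9}
  DF(L9)=∅

DF(L8) = ["L9"]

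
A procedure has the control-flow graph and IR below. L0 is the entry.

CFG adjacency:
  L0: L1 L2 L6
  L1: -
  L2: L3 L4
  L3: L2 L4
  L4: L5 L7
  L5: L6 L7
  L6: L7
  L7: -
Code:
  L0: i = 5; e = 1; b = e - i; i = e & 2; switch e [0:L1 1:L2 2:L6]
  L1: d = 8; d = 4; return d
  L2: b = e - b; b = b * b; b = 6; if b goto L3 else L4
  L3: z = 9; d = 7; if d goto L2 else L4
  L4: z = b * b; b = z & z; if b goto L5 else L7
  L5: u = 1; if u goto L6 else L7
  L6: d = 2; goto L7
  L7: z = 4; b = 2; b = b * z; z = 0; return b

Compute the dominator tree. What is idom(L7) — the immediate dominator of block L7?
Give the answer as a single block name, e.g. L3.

Answer: L0

Working:
idom tree: L1←L0 L2←L0 L3←L2 L4←L2 L5←L4 L6←L0 L7←L0
Join-block Dom:
  L2: preds {L0,L3}: {L0} ∩ {L0,L2,L3} = {L0}; idom=L0
  L4: preds {L2,L3}: {L0,L2} ∩ {L0,L2,L3} = {L0,L2}; idom=L2
  L6: preds {L0,L5}: {L0} ∩ {L0,L2,L4,L5} = {L0}; idom=L0
  L7: preds {L4,L5,L6}: {L0,L2,L4} ∩ {L0,L2,L4,L5} ∩ {L0,L6} = {L0}; idom=L0

idom(L7) = L0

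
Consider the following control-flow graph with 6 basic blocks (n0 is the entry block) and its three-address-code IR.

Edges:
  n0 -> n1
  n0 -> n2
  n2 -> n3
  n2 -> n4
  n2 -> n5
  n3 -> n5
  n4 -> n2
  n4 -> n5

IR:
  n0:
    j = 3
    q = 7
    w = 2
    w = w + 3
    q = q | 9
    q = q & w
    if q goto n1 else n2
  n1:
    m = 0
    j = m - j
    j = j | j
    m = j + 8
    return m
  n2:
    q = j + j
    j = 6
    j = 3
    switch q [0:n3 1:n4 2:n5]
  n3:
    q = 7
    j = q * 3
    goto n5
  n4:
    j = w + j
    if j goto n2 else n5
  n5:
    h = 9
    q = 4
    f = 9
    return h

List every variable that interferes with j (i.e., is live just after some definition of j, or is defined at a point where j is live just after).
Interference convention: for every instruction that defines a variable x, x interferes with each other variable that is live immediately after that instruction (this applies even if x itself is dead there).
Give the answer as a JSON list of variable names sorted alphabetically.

Per-block:
  n0 def {j,q,w} use ∅
  n1 def {j,m} use {j}
  n2 def {j,q} use {j}
  n3 def {j,q} use ∅
  n4 def {j} use {j,w}
  n5 def {f,h,q} use ∅

Liveness:
  live n0: ∅→{j,w}
  live n1: {j}→∅
  live n2: {j,w}→{j,w}
  live n3: ∅→∅
  live n4: {j,w}→{j,w}
  live n5: ∅→∅

Interference:
  f: {h}
  h: {f,q}
  j: {m,q,w}
  m: {j}
  q: {h,j,w}
  w: {j,q}

N(j) = ["m", "q", "w"]

Answer: ["m", "q", "w"]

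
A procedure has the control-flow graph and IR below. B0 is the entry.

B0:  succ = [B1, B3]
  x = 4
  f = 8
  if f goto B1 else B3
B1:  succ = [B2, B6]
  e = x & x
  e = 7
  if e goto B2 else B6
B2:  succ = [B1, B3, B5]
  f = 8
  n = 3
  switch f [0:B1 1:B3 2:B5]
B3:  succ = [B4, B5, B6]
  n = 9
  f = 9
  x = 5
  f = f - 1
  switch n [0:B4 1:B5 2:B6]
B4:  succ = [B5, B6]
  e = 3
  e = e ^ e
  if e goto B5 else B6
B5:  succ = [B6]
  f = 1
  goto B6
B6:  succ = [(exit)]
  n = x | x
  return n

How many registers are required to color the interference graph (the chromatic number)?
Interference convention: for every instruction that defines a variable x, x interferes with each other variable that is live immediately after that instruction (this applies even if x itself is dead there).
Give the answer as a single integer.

Block summaries:
  B0: {f,x} / ∅
  B1: {e} / {x}
  B2: {f,n} / ∅
  B3: {f,n,x} / ∅
  B4: {e} / ∅
  B5: {f} / ∅
  B6: {n} / {x}

Live sets:
  B0: in=∅ out={x}
  B1: in={x} out={x}
  B2: in={x} out={x}
  B3: in=∅ out={x}
  B4: in={x} out={x}
  B5: in={x} out={x}
  B6: in={x} out=∅

Interference:
  e — {x}
  f — {n,x}
  n — {f,x}
  x — {e,f,n}

Registers:
  clique {f,n,x} ⇒ need ≥ 3
  assign e→r1 f→r1 n→r2 x→r0 — no edge inside a register ⇒ χ ≤ 3
  χ = 3

Answer: 3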